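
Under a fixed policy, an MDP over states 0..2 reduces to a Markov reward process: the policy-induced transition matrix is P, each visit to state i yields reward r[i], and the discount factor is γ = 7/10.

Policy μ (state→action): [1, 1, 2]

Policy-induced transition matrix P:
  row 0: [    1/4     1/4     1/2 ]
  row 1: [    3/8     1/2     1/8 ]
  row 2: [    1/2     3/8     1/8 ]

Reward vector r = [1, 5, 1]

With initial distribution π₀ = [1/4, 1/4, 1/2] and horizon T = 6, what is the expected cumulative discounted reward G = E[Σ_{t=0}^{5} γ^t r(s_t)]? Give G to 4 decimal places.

t=0: π = [0.2500, 0.2500, 0.5000], E[r] = 2.0000, γ^t·E[r] = 2.000000, running G = 2.000000
t=1: π = [0.4063, 0.3750, 0.2188], E[r] = 2.5000, γ^t·E[r] = 1.750000, running G = 3.750000
t=2: π = [0.3516, 0.3711, 0.2773], E[r] = 2.4844, γ^t·E[r] = 1.217344, running G = 4.967344
t=3: π = [0.3657, 0.3774, 0.2568], E[r] = 2.5098, γ^t·E[r] = 0.860850, running G = 5.828193
t=4: π = [0.3614, 0.3765, 0.2621], E[r] = 2.5059, γ^t·E[r] = 0.601657, running G = 6.429850
t=5: π = [0.3626, 0.3769, 0.2605], E[r] = 2.5075, γ^t·E[r] = 0.421442, running G = 6.851292

G = 6.8513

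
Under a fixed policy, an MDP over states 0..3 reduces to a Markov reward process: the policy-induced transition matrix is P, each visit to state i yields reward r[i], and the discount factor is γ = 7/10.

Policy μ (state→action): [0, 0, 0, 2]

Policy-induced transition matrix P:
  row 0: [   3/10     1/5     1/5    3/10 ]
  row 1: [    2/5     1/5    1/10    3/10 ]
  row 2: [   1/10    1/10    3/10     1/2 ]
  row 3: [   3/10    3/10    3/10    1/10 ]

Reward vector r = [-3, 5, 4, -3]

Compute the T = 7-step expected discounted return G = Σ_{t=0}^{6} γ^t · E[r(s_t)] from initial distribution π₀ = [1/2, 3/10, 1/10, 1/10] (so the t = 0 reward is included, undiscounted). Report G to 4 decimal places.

t=0: π = [0.5000, 0.3000, 0.1000, 0.1000], E[r] = 0.1000, γ^t·E[r] = 0.100000, running G = 0.100000
t=1: π = [0.3100, 0.2000, 0.1900, 0.3000], E[r] = -0.0700, γ^t·E[r] = -0.049000, running G = 0.051000
t=2: π = [0.2820, 0.2110, 0.2290, 0.2780], E[r] = 0.2910, γ^t·E[r] = 0.142590, running G = 0.193590
t=3: π = [0.2753, 0.2049, 0.2296, 0.2902], E[r] = 0.2464, γ^t·E[r] = 0.084515, running G = 0.278105
t=4: π = [0.2746, 0.2061, 0.2315, 0.2879], E[r] = 0.2689, γ^t·E[r] = 0.064565, running G = 0.342670
t=5: π = [0.2743, 0.2056, 0.2313, 0.2887], E[r] = 0.2644, γ^t·E[r] = 0.044443, running G = 0.387113
t=6: π = [0.2743, 0.2057, 0.2314, 0.2885], E[r] = 0.2660, γ^t·E[r] = 0.031295, running G = 0.418408

G = 0.4184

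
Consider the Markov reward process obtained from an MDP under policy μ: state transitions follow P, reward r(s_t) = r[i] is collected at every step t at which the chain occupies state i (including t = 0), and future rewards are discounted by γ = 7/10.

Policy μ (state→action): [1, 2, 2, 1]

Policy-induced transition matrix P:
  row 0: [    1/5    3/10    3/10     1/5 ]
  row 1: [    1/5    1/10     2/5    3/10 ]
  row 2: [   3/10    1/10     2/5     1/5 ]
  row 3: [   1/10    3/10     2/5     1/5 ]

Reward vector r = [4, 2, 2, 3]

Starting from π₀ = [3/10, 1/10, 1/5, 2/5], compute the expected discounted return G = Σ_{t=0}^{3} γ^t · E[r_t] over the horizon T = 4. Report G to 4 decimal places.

t=0: π = [0.3000, 0.1000, 0.2000, 0.4000], E[r] = 3.0000, γ^t·E[r] = 3.000000, running G = 3.000000
t=1: π = [0.1800, 0.2400, 0.3700, 0.2100], E[r] = 2.5700, γ^t·E[r] = 1.799000, running G = 4.799000
t=2: π = [0.2160, 0.1780, 0.3820, 0.2240], E[r] = 2.6560, γ^t·E[r] = 1.301440, running G = 6.100440
t=3: π = [0.2158, 0.1880, 0.3784, 0.2178], E[r] = 2.6494, γ^t·E[r] = 0.908744, running G = 7.009184

G = 7.0092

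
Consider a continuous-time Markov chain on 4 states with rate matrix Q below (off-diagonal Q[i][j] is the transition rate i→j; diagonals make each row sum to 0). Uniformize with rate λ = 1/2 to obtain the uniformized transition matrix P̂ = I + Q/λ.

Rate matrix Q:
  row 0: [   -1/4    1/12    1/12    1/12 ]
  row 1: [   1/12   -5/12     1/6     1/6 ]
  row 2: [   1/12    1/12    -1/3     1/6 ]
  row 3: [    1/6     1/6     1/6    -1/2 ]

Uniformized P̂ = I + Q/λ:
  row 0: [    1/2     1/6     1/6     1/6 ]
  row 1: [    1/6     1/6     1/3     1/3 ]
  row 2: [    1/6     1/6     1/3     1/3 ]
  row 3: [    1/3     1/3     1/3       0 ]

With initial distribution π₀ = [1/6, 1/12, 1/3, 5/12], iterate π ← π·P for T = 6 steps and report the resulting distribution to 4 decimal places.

t=0: π = [0.1667, 0.0833, 0.3333, 0.4167]
t=1: π = [0.2917, 0.2361, 0.3056, 0.1667]
t=2: π = [0.2917, 0.1944, 0.2847, 0.2292]
t=3: π = [0.3021, 0.2049, 0.2847, 0.2083]
t=4: π = [0.3021, 0.2014, 0.2830, 0.2135]
t=5: π = [0.3030, 0.2023, 0.2830, 0.2118]
t=6: π = [0.3030, 0.2020, 0.2828, 0.2122]

π = [0.3030, 0.2020, 0.2828, 0.2122]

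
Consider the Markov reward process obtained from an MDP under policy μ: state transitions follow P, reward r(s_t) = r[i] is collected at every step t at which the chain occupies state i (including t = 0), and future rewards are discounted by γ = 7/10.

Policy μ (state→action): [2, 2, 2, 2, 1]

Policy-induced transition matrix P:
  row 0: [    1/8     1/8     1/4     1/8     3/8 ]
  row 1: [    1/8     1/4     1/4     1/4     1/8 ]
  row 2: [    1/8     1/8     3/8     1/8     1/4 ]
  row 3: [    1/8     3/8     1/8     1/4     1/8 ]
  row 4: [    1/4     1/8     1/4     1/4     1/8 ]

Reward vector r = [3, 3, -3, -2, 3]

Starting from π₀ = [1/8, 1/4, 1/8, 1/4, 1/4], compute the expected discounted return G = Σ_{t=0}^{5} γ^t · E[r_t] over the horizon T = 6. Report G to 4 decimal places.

t=0: π = [0.1250, 0.2500, 0.1250, 0.2500, 0.2500], E[r] = 1.0000, γ^t·E[r] = 1.000000, running G = 1.000000
t=1: π = [0.1563, 0.2188, 0.2344, 0.2188, 0.1719], E[r] = 0.5000, γ^t·E[r] = 0.350000, running G = 1.350000
t=2: π = [0.1465, 0.2070, 0.2520, 0.2012, 0.1934], E[r] = 0.4824, γ^t·E[r] = 0.236387, running G = 1.586387
t=3: π = [0.1492, 0.2012, 0.2563, 0.2002, 0.1931], E[r] = 0.4609, γ^t·E[r] = 0.158102, running G = 1.744488
t=4: π = [0.1491, 0.2002, 0.2570, 0.1993, 0.1943], E[r] = 0.4613, γ^t·E[r] = 0.110766, running G = 1.855255
t=5: π = [0.1493, 0.1999, 0.2572, 0.1992, 0.1944], E[r] = 0.4606, γ^t·E[r] = 0.077408, running G = 1.932662

G = 1.9327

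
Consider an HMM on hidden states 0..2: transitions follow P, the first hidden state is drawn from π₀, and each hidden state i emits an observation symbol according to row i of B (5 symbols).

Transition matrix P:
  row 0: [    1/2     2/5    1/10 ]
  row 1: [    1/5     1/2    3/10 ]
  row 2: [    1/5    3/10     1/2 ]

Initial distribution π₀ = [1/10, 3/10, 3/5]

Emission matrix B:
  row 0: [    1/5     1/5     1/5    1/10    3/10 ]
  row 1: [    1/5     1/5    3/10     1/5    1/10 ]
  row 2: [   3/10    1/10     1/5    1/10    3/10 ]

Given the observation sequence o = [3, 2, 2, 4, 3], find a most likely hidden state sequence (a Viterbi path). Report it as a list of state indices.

path = [1, 1, 1, 2, 1]

t=0: δ = [1.000e-02, 6.000e-02, 6.000e-02]  (obs o_0=3)
t=1: δ = [2.400e-03, 9.000e-03, 6.000e-03]  ψ = [1, 1, 2]  (obs o_1=2)
t=2: δ = [3.600e-04, 1.350e-03, 6.000e-04]  ψ = [1, 1, 2]  (obs o_2=2)
t=3: δ = [8.100e-05, 6.750e-05, 1.215e-04]  ψ = [1, 1, 1]  (obs o_3=4)
t=4: δ = [4.050e-06, 7.290e-06, 6.075e-06]  ψ = [0, 2, 2]  (obs o_4=3)
backtrack: best end state = 1; path = [1, 1, 1, 2, 1]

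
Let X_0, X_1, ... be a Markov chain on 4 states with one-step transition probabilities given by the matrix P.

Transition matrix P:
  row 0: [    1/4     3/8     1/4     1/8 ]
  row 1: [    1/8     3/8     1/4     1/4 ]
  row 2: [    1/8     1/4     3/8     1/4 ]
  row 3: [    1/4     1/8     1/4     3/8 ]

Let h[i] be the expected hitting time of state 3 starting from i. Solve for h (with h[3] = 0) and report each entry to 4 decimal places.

First-step conditioning: h[3] = 0; for i ≠ 3, h[i] = 1 + Σ_k P[i][k]·h[k].
  h[0] = 1 + 1/4·h[0] + 3/8·h[1] + 1/4·h[2]
  h[1] = 1 + 1/8·h[0] + 3/8·h[1] + 1/4·h[2]
  h[2] = 1 + 1/8·h[0] + 1/4·h[1] + 3/8·h[2]
Solving the 3×3 linear system over states ≠ 3 gives exactly h = [64/13, 56/13, 56/13, 0] (h[3] = 0 is the target).

h = [4.9231, 4.3077, 4.3077, 0.0000]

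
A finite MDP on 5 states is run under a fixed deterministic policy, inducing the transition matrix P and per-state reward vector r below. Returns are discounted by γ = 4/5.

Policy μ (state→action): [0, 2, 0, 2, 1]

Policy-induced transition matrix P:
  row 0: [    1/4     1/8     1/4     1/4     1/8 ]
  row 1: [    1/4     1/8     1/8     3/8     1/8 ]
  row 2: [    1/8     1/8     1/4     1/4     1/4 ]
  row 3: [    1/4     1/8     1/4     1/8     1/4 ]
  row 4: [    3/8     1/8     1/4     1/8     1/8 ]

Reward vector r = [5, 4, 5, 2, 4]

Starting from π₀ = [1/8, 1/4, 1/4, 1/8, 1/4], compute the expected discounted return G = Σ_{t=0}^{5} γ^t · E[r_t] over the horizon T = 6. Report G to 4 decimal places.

G = 14.9705

t=0: π = [0.1250, 0.2500, 0.2500, 0.1250, 0.2500], E[r] = 4.1250, γ^t·E[r] = 4.125000, running G = 4.125000
t=1: π = [0.2500, 0.1250, 0.2188, 0.2344, 0.1719], E[r] = 4.0000, γ^t·E[r] = 3.200000, running G = 7.325000
t=2: π = [0.2441, 0.1250, 0.2344, 0.2148, 0.1816], E[r] = 4.0488, γ^t·E[r] = 2.591250, running G = 9.916250
t=3: π = [0.2434, 0.1250, 0.2344, 0.2161, 0.1812], E[r] = 4.0457, γ^t·E[r] = 2.071375, running G = 11.987625
t=4: π = [0.2433, 0.1250, 0.2344, 0.2160, 0.1813], E[r] = 4.0458, γ^t·E[r] = 1.657150, running G = 13.644775
t=5: π = [0.2434, 0.1250, 0.2344, 0.2160, 0.1813], E[r] = 4.0458, γ^t·E[r] = 1.325731, running G = 14.970506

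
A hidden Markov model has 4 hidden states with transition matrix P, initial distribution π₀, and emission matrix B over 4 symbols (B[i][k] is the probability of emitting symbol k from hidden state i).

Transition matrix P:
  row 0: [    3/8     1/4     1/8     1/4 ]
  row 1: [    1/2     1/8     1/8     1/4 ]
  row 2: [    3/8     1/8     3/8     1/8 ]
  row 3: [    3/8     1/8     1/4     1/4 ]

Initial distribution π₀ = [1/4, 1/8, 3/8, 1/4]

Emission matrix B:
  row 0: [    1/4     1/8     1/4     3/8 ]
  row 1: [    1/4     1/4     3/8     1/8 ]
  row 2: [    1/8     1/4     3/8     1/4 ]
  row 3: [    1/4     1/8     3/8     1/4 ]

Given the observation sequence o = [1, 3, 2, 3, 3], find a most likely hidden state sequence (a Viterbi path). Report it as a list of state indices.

t=0: δ = [3.125e-02, 3.125e-02, 9.375e-02, 3.125e-02]  (obs o_0=1)
t=1: δ = [1.318e-02, 1.465e-03, 8.789e-03, 2.930e-03]  ψ = [2, 2, 2, 2]  (obs o_1=3)
t=2: δ = [1.236e-03, 1.236e-03, 1.236e-03, 1.236e-03]  ψ = [0, 0, 2, 0]  (obs o_2=2)
t=3: δ = [2.317e-04, 3.862e-05, 1.159e-04, 7.725e-05]  ψ = [1, 0, 2, 0]  (obs o_3=3)
t=4: δ = [3.259e-05, 7.242e-06, 1.086e-05, 1.448e-05]  ψ = [0, 0, 2, 0]  (obs o_4=3)
backtrack: best end state = 0; path = [2, 0, 1, 0, 0]

path = [2, 0, 1, 0, 0]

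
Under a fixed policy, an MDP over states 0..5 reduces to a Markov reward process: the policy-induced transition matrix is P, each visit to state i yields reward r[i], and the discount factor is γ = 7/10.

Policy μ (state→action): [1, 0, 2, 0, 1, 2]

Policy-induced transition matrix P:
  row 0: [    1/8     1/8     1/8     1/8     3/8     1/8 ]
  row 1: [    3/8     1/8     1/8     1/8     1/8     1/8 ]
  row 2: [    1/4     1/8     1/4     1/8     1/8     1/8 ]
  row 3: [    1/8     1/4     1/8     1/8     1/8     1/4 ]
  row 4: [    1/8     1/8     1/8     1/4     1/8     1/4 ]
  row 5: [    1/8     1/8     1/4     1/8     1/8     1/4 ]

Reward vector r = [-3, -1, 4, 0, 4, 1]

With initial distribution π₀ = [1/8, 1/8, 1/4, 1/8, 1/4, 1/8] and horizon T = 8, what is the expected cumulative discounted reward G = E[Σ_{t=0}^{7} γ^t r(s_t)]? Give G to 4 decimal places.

G = 3.4240

t=0: π = [0.1250, 0.1250, 0.2500, 0.1250, 0.2500, 0.1250], E[r] = 1.6250, γ^t·E[r] = 1.625000, running G = 1.625000
t=1: π = [0.1875, 0.1406, 0.1719, 0.1563, 0.1563, 0.1875], E[r] = 0.7969, γ^t·E[r] = 0.557813, running G = 2.182813
t=2: π = [0.1816, 0.1445, 0.1699, 0.1445, 0.1719, 0.1875], E[r] = 0.8652, γ^t·E[r] = 0.423965, running G = 2.606777
t=3: π = [0.1824, 0.1431, 0.1697, 0.1465, 0.1704, 0.1880], E[r] = 0.8582, γ^t·E[r] = 0.294347, running G = 2.901124
t=4: π = [0.1820, 0.1433, 0.1697, 0.1463, 0.1706, 0.1881], E[r] = 0.8601, γ^t·E[r] = 0.206504, running G = 3.107629
t=5: π = [0.1820, 0.1433, 0.1697, 0.1463, 0.1705, 0.1881], E[r] = 0.8596, γ^t·E[r] = 0.144473, running G = 3.252102
t=6: π = [0.1820, 0.1433, 0.1697, 0.1463, 0.1705, 0.1881], E[r] = 0.8597, γ^t·E[r] = 0.101141, running G = 3.353242
t=7: π = [0.1820, 0.1433, 0.1697, 0.1463, 0.1705, 0.1881], E[r] = 0.8597, γ^t·E[r] = 0.070798, running G = 3.424040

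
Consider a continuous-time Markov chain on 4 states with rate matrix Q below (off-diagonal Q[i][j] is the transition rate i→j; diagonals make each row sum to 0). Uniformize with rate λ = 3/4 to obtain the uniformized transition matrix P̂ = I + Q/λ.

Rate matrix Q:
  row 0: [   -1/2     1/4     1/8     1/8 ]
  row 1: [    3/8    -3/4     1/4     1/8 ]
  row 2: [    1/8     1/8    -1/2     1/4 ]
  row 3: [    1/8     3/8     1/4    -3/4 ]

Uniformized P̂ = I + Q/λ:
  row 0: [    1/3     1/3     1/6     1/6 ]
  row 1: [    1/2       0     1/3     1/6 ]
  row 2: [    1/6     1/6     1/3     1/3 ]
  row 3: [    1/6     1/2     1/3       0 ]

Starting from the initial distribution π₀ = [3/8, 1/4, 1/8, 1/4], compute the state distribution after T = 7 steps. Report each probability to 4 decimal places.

π = [0.2949, 0.2374, 0.2842, 0.1835]

t=0: π = [0.3750, 0.2500, 0.1250, 0.2500]
t=1: π = [0.3125, 0.2708, 0.2708, 0.1458]
t=2: π = [0.3090, 0.2222, 0.2813, 0.1875]
t=3: π = [0.2922, 0.2436, 0.2818, 0.1823]
t=4: π = [0.2966, 0.2355, 0.2846, 0.1833]
t=5: π = [0.2946, 0.2379, 0.2839, 0.1836]
t=6: π = [0.2951, 0.2373, 0.2842, 0.1834]
t=7: π = [0.2949, 0.2374, 0.2842, 0.1835]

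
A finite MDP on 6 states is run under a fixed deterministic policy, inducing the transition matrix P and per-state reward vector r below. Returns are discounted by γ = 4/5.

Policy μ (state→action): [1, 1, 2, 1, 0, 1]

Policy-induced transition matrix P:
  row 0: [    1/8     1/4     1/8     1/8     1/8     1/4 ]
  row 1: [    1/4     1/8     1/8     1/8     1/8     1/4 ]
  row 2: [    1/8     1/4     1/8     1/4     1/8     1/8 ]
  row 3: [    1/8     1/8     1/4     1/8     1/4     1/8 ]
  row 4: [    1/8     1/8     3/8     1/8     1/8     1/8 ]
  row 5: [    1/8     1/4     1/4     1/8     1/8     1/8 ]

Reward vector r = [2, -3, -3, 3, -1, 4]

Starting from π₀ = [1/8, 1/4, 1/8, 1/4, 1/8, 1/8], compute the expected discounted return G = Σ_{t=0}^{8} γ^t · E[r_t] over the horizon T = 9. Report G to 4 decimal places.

t=0: π = [0.1250, 0.2500, 0.1250, 0.2500, 0.1250, 0.1250], E[r] = 0.2500, γ^t·E[r] = 0.250000, running G = 0.250000
t=1: π = [0.1563, 0.1719, 0.2031, 0.1406, 0.1563, 0.1719], E[r] = 0.1406, γ^t·E[r] = 0.112500, running G = 0.362500
t=2: π = [0.1465, 0.1914, 0.2031, 0.1504, 0.1426, 0.1660], E[r] = 0.0820, γ^t·E[r] = 0.052500, running G = 0.415000
t=3: π = [0.1489, 0.1895, 0.2002, 0.1504, 0.1438, 0.1672], E[r] = 0.1052, γ^t·E[r] = 0.053875, running G = 0.468875
t=4: π = [0.1487, 0.1895, 0.2007, 0.1500, 0.1438, 0.1673], E[r] = 0.1022, γ^t·E[r] = 0.041875, running G = 0.510750
t=5: π = [0.1487, 0.1896, 0.2006, 0.1501, 0.1438, 0.1673], E[r] = 0.1024, γ^t·E[r] = 0.033558, running G = 0.544308
t=6: π = [0.1487, 0.1896, 0.2006, 0.1501, 0.1438, 0.1673], E[r] = 0.1025, γ^t·E[r] = 0.026858, running G = 0.571166
t=7: π = [0.1487, 0.1896, 0.2006, 0.1501, 0.1438, 0.1673], E[r] = 0.1024, γ^t·E[r] = 0.021484, running G = 0.592650
t=8: π = [0.1487, 0.1896, 0.2006, 0.1501, 0.1438, 0.1673], E[r] = 0.1024, γ^t·E[r] = 0.017188, running G = 0.609838

G = 0.6098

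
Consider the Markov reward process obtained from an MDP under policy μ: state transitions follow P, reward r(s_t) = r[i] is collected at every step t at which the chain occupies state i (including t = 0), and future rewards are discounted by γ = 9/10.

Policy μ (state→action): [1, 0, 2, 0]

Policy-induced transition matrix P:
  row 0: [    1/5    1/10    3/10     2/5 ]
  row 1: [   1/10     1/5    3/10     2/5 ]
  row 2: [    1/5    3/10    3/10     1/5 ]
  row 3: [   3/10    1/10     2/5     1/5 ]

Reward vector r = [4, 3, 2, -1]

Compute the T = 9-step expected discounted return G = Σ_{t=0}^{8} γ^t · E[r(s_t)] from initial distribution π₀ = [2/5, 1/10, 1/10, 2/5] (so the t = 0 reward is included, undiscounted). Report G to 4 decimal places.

t=0: π = [0.4000, 0.1000, 0.1000, 0.4000], E[r] = 1.7000, γ^t·E[r] = 1.700000, running G = 1.700000
t=1: π = [0.2300, 0.1300, 0.3400, 0.3000], E[r] = 1.6900, γ^t·E[r] = 1.521000, running G = 3.221000
t=2: π = [0.2170, 0.1810, 0.3300, 0.2720], E[r] = 1.7990, γ^t·E[r] = 1.457190, running G = 4.678190
t=3: π = [0.2091, 0.1841, 0.3272, 0.2796], E[r] = 1.7635, γ^t·E[r] = 1.285592, running G = 5.963782
t=4: π = [0.2096, 0.1839, 0.3280, 0.2786], E[r] = 1.7670, γ^t·E[r] = 1.159348, running G = 7.123130
t=5: π = [0.2095, 0.1840, 0.3279, 0.2787], E[r] = 1.7669, γ^t·E[r] = 1.043334, running G = 8.166464
t=6: π = [0.2095, 0.1840, 0.3279, 0.2787], E[r] = 1.7668, γ^t·E[r] = 0.938970, running G = 9.105434
t=7: π = [0.2095, 0.1840, 0.3279, 0.2787], E[r] = 1.7669, γ^t·E[r] = 0.845079, running G = 9.950513
t=8: π = [0.2095, 0.1840, 0.3279, 0.2787], E[r] = 1.7668, γ^t·E[r] = 0.760570, running G = 10.711083

G = 10.7111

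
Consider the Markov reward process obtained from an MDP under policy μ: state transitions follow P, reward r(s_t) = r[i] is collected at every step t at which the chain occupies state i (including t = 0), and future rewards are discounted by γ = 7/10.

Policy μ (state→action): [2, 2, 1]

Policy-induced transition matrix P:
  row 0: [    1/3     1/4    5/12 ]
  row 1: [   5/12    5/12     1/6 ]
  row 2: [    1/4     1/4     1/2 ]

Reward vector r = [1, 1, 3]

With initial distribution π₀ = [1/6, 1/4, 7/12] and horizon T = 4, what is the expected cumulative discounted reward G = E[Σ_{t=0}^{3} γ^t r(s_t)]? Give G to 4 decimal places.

G = 4.8895

t=0: π = [0.1667, 0.2500, 0.5833], E[r] = 2.1667, γ^t·E[r] = 2.166667, running G = 2.166667
t=1: π = [0.3056, 0.2917, 0.4028], E[r] = 1.8056, γ^t·E[r] = 1.263889, running G = 3.430556
t=2: π = [0.3241, 0.2986, 0.3773], E[r] = 1.7546, γ^t·E[r] = 0.859769, running G = 4.290324
t=3: π = [0.3268, 0.2998, 0.3735], E[r] = 1.7469, γ^t·E[r] = 0.599191, running G = 4.889515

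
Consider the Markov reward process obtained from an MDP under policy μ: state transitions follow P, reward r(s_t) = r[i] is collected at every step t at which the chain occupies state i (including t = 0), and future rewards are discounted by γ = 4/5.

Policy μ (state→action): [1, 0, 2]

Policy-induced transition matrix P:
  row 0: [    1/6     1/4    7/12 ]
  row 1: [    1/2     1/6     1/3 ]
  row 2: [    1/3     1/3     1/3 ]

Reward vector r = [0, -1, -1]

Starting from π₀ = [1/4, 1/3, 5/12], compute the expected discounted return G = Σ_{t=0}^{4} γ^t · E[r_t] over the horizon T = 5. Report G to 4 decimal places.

G = -2.3319

t=0: π = [0.2500, 0.3333, 0.4167], E[r] = -0.7500, γ^t·E[r] = -0.750000, running G = -0.750000
t=1: π = [0.3472, 0.2569, 0.3958], E[r] = -0.6528, γ^t·E[r] = -0.522222, running G = -1.272222
t=2: π = [0.3183, 0.2616, 0.4201], E[r] = -0.6817, γ^t·E[r] = -0.436296, running G = -1.708519
t=3: π = [0.3239, 0.2632, 0.4129], E[r] = -0.6761, γ^t·E[r] = -0.346173, running G = -2.054691
t=4: π = [0.3232, 0.2625, 0.4143], E[r] = -0.6768, γ^t·E[r] = -0.277208, running G = -2.331900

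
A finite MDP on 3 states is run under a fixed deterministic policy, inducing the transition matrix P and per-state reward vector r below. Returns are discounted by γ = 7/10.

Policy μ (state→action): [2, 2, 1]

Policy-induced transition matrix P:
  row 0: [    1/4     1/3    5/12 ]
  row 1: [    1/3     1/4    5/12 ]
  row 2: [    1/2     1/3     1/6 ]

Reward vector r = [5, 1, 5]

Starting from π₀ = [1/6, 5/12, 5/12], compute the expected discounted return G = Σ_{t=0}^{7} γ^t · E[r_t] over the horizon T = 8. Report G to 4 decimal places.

t=0: π = [0.1667, 0.4167, 0.4167], E[r] = 3.3333, γ^t·E[r] = 3.333333, running G = 3.333333
t=1: π = [0.3889, 0.2986, 0.3125], E[r] = 3.8056, γ^t·E[r] = 2.663889, running G = 5.997222
t=2: π = [0.3530, 0.3084, 0.3385], E[r] = 3.7662, γ^t·E[r] = 1.845440, running G = 7.842662
t=3: π = [0.3603, 0.3076, 0.3320], E[r] = 3.7695, γ^t·E[r] = 1.292933, running G = 9.135595
t=4: π = [0.3586, 0.3077, 0.3337], E[r] = 3.7692, γ^t·E[r] = 0.904987, running G = 10.040582
t=5: π = [0.3591, 0.3077, 0.3333], E[r] = 3.7692, γ^t·E[r] = 0.633495, running G = 10.674077
t=6: π = [0.3590, 0.3077, 0.3334], E[r] = 3.7692, γ^t·E[r] = 0.443446, running G = 11.117523
t=7: π = [0.3590, 0.3077, 0.3333], E[r] = 3.7692, γ^t·E[r] = 0.310412, running G = 11.427935

G = 11.4279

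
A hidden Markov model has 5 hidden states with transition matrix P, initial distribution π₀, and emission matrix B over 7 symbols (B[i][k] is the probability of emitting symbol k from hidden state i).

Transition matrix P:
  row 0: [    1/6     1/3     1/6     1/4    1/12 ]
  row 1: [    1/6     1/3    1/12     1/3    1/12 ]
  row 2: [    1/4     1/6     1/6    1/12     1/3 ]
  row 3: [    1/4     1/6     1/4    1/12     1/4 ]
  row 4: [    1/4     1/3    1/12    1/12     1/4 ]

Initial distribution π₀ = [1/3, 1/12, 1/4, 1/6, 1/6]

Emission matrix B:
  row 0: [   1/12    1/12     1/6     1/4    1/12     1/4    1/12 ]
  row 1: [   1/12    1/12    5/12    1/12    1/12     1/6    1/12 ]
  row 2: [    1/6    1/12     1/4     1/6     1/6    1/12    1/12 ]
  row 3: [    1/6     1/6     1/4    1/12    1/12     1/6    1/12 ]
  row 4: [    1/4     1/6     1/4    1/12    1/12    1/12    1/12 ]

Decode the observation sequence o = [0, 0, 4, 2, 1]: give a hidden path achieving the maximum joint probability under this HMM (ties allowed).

path = [2, 4, 1, 1, 3]

t=0: δ = [2.778e-02, 6.944e-03, 4.167e-02, 2.778e-02, 4.167e-02]  (obs o_0=0)
t=1: δ = [8.681e-04, 1.157e-03, 1.157e-03, 1.157e-03, 3.472e-03]  ψ = [2, 4, 2, 0, 2]  (obs o_1=0)
t=2: δ = [7.234e-05, 9.645e-05, 4.823e-05, 3.215e-05, 7.234e-05]  ψ = [4, 4, 3, 1, 4]  (obs o_2=4)
t=3: δ = [3.014e-06, 1.340e-05, 3.014e-06, 8.038e-06, 4.521e-06]  ψ = [4, 1, 0, 1, 4]  (obs o_3=2)
t=4: δ = [1.861e-07, 3.721e-07, 1.674e-07, 7.442e-07, 3.349e-07]  ψ = [1, 1, 3, 1, 3]  (obs o_4=1)
backtrack: best end state = 3; path = [2, 4, 1, 1, 3]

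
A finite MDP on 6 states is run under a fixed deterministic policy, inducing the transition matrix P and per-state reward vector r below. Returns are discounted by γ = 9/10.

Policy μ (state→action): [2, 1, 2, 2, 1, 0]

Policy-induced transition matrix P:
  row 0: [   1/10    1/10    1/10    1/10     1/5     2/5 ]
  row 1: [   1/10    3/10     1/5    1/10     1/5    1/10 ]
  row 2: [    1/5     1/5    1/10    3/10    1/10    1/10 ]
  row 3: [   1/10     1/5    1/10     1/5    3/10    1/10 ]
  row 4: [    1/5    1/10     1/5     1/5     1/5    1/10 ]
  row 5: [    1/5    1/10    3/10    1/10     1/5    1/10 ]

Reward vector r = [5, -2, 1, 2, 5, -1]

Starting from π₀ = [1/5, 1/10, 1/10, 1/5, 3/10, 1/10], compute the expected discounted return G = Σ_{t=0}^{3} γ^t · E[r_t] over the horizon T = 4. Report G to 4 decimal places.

t=0: π = [0.2000, 0.1000, 0.1000, 0.2000, 0.3000, 0.1000], E[r] = 2.7000, γ^t·E[r] = 2.700000, running G = 2.700000
t=1: π = [0.1500, 0.1500, 0.1600, 0.1700, 0.2100, 0.1600], E[r] = 1.8400, γ^t·E[r] = 1.656000, running G = 4.356000
t=2: π = [0.1530, 0.1630, 0.1680, 0.1700, 0.2010, 0.1450], E[r] = 1.8070, γ^t·E[r] = 1.463670, running G = 5.819670
t=3: π = [0.1514, 0.1664, 0.1654, 0.1707, 0.2002, 0.1459], E[r] = 1.7861, γ^t·E[r] = 1.302067, running G = 7.121737

G = 7.1217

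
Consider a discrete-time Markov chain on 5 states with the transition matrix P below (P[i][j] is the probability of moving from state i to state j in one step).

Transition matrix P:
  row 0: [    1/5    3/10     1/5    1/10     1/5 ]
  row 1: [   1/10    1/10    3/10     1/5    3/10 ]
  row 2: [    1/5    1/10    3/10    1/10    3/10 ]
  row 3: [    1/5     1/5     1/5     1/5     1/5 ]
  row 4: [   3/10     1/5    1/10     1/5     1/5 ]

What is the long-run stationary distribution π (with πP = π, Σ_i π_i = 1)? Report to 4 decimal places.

π = [0.2059, 0.1809, 0.2157, 0.1578, 0.2397]

Balance equations π_j = Σ_i π_i·P[i][j]:
  π_0 = 1/5·π_0 + 1/10·π_1 + 1/5·π_2 + 1/5·π_3 + 3/10·π_4
  π_1 = 3/10·π_0 + 1/10·π_1 + 1/10·π_2 + 1/5·π_3 + 1/5·π_4
  π_2 = 1/5·π_0 + 3/10·π_1 + 3/10·π_2 + 1/5·π_3 + 1/10·π_4
  π_3 = 1/10·π_0 + 1/5·π_1 + 1/10·π_2 + 1/5·π_3 + 1/5·π_4
  normalize: π_0 + π_1 + π_2 + π_3 + π_4 = 1
Solving the linear system gives exactly π = [2096/10181, 1842/10181, 2196/10181, 1607/10181, 2440/10181].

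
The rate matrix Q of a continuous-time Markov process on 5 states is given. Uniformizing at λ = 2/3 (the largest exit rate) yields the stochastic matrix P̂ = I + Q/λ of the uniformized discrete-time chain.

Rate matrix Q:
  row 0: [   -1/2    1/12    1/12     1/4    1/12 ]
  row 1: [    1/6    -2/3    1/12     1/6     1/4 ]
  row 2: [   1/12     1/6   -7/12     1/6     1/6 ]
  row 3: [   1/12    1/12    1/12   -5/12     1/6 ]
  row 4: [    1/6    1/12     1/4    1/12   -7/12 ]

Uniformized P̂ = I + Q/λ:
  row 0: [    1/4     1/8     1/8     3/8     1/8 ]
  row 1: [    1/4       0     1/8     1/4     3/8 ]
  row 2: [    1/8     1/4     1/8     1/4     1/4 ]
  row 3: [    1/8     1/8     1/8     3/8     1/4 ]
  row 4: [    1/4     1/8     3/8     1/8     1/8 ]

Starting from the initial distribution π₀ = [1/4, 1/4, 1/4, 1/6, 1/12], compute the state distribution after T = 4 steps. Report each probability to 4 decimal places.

π = [0.1924, 0.1307, 0.1788, 0.2825, 0.2157]

t=0: π = [0.2500, 0.2500, 0.2500, 0.1667, 0.0833]
t=1: π = [0.1979, 0.1250, 0.1458, 0.2917, 0.2396]
t=2: π = [0.1953, 0.1276, 0.1849, 0.2813, 0.2109]
t=3: π = [0.1917, 0.1322, 0.1777, 0.2832, 0.2152]
t=4: π = [0.1924, 0.1307, 0.1788, 0.2825, 0.2157]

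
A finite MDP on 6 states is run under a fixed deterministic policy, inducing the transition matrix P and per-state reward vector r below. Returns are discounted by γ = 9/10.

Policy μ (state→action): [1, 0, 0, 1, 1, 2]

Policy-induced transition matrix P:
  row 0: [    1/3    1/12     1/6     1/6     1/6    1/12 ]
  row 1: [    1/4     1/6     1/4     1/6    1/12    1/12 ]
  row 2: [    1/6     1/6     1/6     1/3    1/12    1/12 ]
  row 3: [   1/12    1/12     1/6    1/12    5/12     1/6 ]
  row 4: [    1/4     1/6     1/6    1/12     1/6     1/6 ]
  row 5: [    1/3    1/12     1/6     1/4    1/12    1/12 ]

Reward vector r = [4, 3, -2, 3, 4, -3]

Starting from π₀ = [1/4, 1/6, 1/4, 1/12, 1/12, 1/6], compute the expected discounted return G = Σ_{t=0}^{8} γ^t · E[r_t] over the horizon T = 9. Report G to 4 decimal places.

G = 10.6165

t=0: π = [0.2500, 0.1667, 0.2500, 0.0833, 0.0833, 0.1667], E[r] = 1.0833, γ^t·E[r] = 1.083333, running G = 1.083333
t=1: π = [0.2500, 0.1250, 0.1806, 0.2083, 0.1389, 0.0972], E[r] = 1.9028, γ^t·E[r] = 1.712500, running G = 2.795833
t=2: π = [0.2292, 0.1204, 0.1771, 0.1759, 0.1852, 0.1123], E[r] = 1.8553, γ^t·E[r] = 1.502813, running G = 4.298646
t=3: π = [0.2344, 0.1236, 0.1767, 0.1754, 0.1765, 0.1134], E[r] = 1.8468, γ^t·E[r] = 1.346344, running G = 5.644990
t=4: π = [0.2350, 0.1231, 0.1770, 0.1762, 0.1761, 0.1127], E[r] = 1.8503, γ^t·E[r] = 1.213972, running G = 6.858961
t=5: π = [0.2349, 0.1230, 0.1769, 0.1762, 0.1763, 0.1127], E[r] = 1.8504, γ^t·E[r] = 1.092662, running G = 7.951623
t=6: π = [0.2349, 0.1230, 0.1769, 0.1762, 0.1763, 0.1127], E[r] = 1.8503, γ^t·E[r] = 0.983343, running G = 8.934966
t=7: π = [0.2349, 0.1230, 0.1769, 0.1762, 0.1763, 0.1127], E[r] = 1.8503, γ^t·E[r] = 0.885012, running G = 9.819978
t=8: π = [0.2349, 0.1230, 0.1769, 0.1762, 0.1763, 0.1127], E[r] = 1.8503, γ^t·E[r] = 0.796512, running G = 10.616489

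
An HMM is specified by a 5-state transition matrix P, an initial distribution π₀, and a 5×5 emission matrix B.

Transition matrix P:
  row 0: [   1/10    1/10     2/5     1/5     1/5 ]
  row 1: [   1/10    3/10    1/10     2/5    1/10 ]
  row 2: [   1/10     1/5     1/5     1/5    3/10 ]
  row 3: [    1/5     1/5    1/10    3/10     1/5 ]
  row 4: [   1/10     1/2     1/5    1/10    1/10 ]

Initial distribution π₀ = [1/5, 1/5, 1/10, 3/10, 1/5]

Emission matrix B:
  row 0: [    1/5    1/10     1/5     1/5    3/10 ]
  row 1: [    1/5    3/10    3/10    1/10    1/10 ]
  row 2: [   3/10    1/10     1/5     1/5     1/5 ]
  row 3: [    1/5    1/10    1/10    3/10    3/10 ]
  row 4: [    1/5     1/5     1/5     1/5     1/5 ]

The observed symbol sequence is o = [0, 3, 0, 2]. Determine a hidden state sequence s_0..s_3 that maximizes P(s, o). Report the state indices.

t=0: δ = [4.000e-02, 4.000e-02, 3.000e-02, 6.000e-02, 4.000e-02]  (obs o_0=0)
t=1: δ = [2.400e-03, 2.000e-03, 3.200e-03, 5.400e-03, 2.400e-03]  ψ = [3, 4, 0, 3, 3]  (obs o_1=3)
t=2: δ = [2.160e-04, 2.400e-04, 2.880e-04, 3.240e-04, 2.160e-04]  ψ = [3, 4, 0, 3, 3]  (obs o_2=0)
t=3: δ = [1.296e-05, 3.240e-05, 1.728e-05, 9.720e-06, 1.728e-05]  ψ = [3, 4, 0, 3, 2]  (obs o_3=2)
backtrack: best end state = 1; path = [3, 3, 4, 1]

path = [3, 3, 4, 1]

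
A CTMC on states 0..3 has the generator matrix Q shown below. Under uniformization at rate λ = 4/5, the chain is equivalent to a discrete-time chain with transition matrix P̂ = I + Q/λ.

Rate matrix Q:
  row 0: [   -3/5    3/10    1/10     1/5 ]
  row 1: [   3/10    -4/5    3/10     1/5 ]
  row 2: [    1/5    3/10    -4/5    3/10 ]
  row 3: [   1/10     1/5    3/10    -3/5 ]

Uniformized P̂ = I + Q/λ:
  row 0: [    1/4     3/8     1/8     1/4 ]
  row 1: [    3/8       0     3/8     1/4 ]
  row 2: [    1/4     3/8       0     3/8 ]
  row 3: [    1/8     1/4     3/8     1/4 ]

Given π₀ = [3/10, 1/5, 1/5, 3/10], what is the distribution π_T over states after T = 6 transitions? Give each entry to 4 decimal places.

π = [0.2461, 0.2473, 0.2281, 0.2785]

t=0: π = [0.3000, 0.2000, 0.2000, 0.3000]
t=1: π = [0.2375, 0.2625, 0.2250, 0.2750]
t=2: π = [0.2484, 0.2422, 0.2313, 0.2781]
t=3: π = [0.2455, 0.2494, 0.2262, 0.2789]
t=4: π = [0.2463, 0.2466, 0.2288, 0.2783]
t=5: π = [0.2460, 0.2477, 0.2276, 0.2786]
t=6: π = [0.2461, 0.2473, 0.2281, 0.2785]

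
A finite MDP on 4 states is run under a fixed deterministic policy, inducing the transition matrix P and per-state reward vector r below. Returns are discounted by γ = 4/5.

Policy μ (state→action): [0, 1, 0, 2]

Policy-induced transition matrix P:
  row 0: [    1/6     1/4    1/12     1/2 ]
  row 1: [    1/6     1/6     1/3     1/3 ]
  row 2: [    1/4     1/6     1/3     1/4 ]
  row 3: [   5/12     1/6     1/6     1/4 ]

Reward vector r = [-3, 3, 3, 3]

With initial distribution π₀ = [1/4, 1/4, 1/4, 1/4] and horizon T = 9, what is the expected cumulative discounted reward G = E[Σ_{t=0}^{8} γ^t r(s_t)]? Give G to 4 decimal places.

t=0: π = [0.2500, 0.2500, 0.2500, 0.2500], E[r] = 1.5000, γ^t·E[r] = 1.500000, running G = 1.500000
t=1: π = [0.2500, 0.1875, 0.2292, 0.3333], E[r] = 1.5000, γ^t·E[r] = 1.200000, running G = 2.700000
t=2: π = [0.2691, 0.1875, 0.2153, 0.3281], E[r] = 1.3854, γ^t·E[r] = 0.886667, running G = 3.586667
t=3: π = [0.2666, 0.1891, 0.2114, 0.3329], E[r] = 1.4002, γ^t·E[r] = 0.716889, running G = 4.303556
t=4: π = [0.2675, 0.1889, 0.2112, 0.3324], E[r] = 1.3950, γ^t·E[r] = 0.571378, running G = 4.874933
t=5: π = [0.2674, 0.1890, 0.2111, 0.3326], E[r] = 1.3958, γ^t·E[r] = 0.457369, running G = 5.332302
t=6: π = [0.2674, 0.1889, 0.2111, 0.3326], E[r] = 1.3955, γ^t·E[r] = 0.365834, running G = 5.698137
t=7: π = [0.2674, 0.1890, 0.2110, 0.3326], E[r] = 1.3956, γ^t·E[r] = 0.292676, running G = 5.990813
t=8: π = [0.2674, 0.1890, 0.2110, 0.3326], E[r] = 1.3956, γ^t·E[r] = 0.234139, running G = 6.224952

G = 6.2250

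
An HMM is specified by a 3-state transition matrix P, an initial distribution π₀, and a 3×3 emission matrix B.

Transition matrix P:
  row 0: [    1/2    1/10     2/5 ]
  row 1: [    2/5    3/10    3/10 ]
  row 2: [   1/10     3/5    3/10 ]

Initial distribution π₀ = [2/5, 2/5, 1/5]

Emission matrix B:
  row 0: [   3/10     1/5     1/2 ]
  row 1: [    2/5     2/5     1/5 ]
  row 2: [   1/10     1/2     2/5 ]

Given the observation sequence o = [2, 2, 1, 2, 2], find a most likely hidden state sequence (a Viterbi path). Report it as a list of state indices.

path = [0, 2, 1, 0, 0]

t=0: δ = [2.000e-01, 8.000e-02, 8.000e-02]  (obs o_0=2)
t=1: δ = [5.000e-02, 9.600e-03, 3.200e-02]  ψ = [0, 2, 0]  (obs o_1=2)
t=2: δ = [5.000e-03, 7.680e-03, 1.000e-02]  ψ = [0, 2, 0]  (obs o_2=1)
t=3: δ = [1.536e-03, 1.200e-03, 1.200e-03]  ψ = [1, 2, 2]  (obs o_3=2)
t=4: δ = [3.840e-04, 1.440e-04, 2.458e-04]  ψ = [0, 2, 0]  (obs o_4=2)
backtrack: best end state = 0; path = [0, 2, 1, 0, 0]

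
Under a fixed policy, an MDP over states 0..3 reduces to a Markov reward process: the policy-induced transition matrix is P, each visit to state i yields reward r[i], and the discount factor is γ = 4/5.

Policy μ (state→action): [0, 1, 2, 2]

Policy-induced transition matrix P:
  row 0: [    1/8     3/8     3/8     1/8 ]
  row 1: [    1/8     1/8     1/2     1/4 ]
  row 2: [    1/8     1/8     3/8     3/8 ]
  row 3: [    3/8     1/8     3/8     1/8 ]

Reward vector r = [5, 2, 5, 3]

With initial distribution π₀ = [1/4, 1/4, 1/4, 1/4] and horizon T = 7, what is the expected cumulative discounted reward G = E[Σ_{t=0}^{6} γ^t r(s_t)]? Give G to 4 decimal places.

G = 15.5386

t=0: π = [0.2500, 0.2500, 0.2500, 0.2500], E[r] = 3.7500, γ^t·E[r] = 3.750000, running G = 3.750000
t=1: π = [0.1875, 0.1875, 0.4063, 0.2188], E[r] = 4.0000, γ^t·E[r] = 3.200000, running G = 6.950000
t=2: π = [0.1797, 0.1719, 0.3984, 0.2500], E[r] = 3.9844, γ^t·E[r] = 2.550000, running G = 9.500000
t=3: π = [0.1875, 0.1699, 0.3965, 0.2461], E[r] = 3.9980, γ^t·E[r] = 2.047000, running G = 11.547000
t=4: π = [0.1865, 0.1719, 0.3962, 0.2454], E[r] = 3.9937, γ^t·E[r] = 1.635800, running G = 13.182800
t=5: π = [0.1863, 0.1716, 0.3965, 0.2455], E[r] = 3.9940, γ^t·E[r] = 1.308760, running G = 14.491560
t=6: π = [0.1864, 0.1716, 0.3965, 0.2456], E[r] = 3.9941, γ^t·E[r] = 1.047028, running G = 15.538588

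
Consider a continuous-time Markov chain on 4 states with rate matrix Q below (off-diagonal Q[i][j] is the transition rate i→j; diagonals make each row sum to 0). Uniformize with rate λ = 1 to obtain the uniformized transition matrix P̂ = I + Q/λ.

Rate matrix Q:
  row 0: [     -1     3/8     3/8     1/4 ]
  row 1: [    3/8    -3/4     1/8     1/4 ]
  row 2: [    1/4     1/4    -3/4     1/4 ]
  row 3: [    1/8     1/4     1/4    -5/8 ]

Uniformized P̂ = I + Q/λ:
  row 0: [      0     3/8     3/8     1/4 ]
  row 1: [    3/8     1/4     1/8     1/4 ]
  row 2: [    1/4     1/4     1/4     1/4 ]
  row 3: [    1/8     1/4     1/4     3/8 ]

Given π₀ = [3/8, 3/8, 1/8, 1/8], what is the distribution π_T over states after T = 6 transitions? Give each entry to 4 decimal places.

π = [0.1990, 0.2748, 0.2405, 0.2857]

t=0: π = [0.3750, 0.3750, 0.1250, 0.1250]
t=1: π = [0.1875, 0.2969, 0.2500, 0.2656]
t=2: π = [0.2070, 0.2734, 0.2363, 0.2832]
t=3: π = [0.1970, 0.2759, 0.2417, 0.2854]
t=4: π = [0.1996, 0.2746, 0.2401, 0.2857]
t=5: π = [0.1987, 0.2749, 0.2406, 0.2857]
t=6: π = [0.1990, 0.2748, 0.2405, 0.2857]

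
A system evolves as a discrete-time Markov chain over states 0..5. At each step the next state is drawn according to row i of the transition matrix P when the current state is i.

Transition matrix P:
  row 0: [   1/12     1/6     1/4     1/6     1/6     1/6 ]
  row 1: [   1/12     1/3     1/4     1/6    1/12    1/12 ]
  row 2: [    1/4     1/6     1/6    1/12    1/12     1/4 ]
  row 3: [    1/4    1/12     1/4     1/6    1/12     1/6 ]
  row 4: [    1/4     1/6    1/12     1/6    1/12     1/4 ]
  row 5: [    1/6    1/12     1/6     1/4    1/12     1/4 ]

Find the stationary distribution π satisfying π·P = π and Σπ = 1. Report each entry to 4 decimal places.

π = [0.1770, 0.1640, 0.2008, 0.1661, 0.0981, 0.1941]

Balance equations π_j = Σ_i π_i·P[i][j]:
  π_0 = 1/12·π_0 + 1/12·π_1 + 1/4·π_2 + 1/4·π_3 + 1/4·π_4 + 1/6·π_5
  π_1 = 1/6·π_0 + 1/3·π_1 + 1/6·π_2 + 1/12·π_3 + 1/6·π_4 + 1/12·π_5
  π_2 = 1/4·π_0 + 1/4·π_1 + 1/6·π_2 + 1/4·π_3 + 1/12·π_4 + 1/6·π_5
  π_3 = 1/6·π_0 + 1/6·π_1 + 1/12·π_2 + 1/6·π_3 + 1/6·π_4 + 1/4·π_5
  π_4 = 1/6·π_0 + 1/12·π_1 + 1/12·π_2 + 1/12·π_3 + 1/12·π_4 + 1/12·π_5
  normalize: π_0 + π_1 + π_2 + π_3 + π_4 + π_5 = 1
Solving the linear system gives exactly π = [1305/7373, 36271/221190, 22202/110595, 18371/110595, 4339/44238, 21464/110595].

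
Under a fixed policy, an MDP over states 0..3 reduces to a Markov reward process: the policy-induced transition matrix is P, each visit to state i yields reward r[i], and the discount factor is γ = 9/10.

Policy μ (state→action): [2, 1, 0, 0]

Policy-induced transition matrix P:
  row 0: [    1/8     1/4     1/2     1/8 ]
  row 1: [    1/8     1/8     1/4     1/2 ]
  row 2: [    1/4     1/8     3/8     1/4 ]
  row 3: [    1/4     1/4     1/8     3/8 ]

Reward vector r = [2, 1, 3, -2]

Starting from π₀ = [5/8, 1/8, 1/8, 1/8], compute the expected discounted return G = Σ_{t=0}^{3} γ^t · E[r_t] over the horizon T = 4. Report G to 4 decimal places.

G = 4.0477

t=0: π = [0.6250, 0.1250, 0.1250, 0.1250], E[r] = 1.5000, γ^t·E[r] = 1.500000, running G = 1.500000
t=1: π = [0.1563, 0.2188, 0.4063, 0.2188], E[r] = 1.3125, γ^t·E[r] = 1.181250, running G = 2.681250
t=2: π = [0.2031, 0.1719, 0.3125, 0.3125], E[r] = 0.8906, γ^t·E[r] = 0.721406, running G = 3.402656
t=3: π = [0.2031, 0.1895, 0.3008, 0.3066], E[r] = 0.8848, γ^t·E[r] = 0.644994, running G = 4.047650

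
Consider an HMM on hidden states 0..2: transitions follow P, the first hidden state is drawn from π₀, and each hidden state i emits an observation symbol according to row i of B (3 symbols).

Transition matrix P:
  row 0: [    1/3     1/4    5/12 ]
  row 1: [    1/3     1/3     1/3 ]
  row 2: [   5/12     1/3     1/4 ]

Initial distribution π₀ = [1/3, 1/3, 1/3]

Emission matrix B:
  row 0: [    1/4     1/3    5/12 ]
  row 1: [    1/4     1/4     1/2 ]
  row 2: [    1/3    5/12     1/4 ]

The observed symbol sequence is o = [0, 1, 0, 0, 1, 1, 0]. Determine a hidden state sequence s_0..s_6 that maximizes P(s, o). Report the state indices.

t=0: δ = [8.333e-02, 8.333e-02, 1.111e-01]  (obs o_0=0)
t=1: δ = [1.543e-02, 9.259e-03, 1.447e-02]  ψ = [2, 2, 0]  (obs o_1=1)
t=2: δ = [1.507e-03, 1.206e-03, 2.143e-03]  ψ = [2, 2, 0]  (obs o_2=0)
t=3: δ = [2.233e-04, 1.786e-04, 2.093e-04]  ψ = [2, 2, 0]  (obs o_3=0)
t=4: δ = [2.907e-05, 1.744e-05, 3.876e-05]  ψ = [2, 2, 0]  (obs o_4=1)
t=5: δ = [5.384e-06, 3.230e-06, 5.047e-06]  ψ = [2, 2, 0]  (obs o_5=1)
t=6: δ = [5.257e-07, 4.206e-07, 7.477e-07]  ψ = [2, 2, 0]  (obs o_6=0)
backtrack: best end state = 2; path = [2, 0, 2, 0, 2, 0, 2]

path = [2, 0, 2, 0, 2, 0, 2]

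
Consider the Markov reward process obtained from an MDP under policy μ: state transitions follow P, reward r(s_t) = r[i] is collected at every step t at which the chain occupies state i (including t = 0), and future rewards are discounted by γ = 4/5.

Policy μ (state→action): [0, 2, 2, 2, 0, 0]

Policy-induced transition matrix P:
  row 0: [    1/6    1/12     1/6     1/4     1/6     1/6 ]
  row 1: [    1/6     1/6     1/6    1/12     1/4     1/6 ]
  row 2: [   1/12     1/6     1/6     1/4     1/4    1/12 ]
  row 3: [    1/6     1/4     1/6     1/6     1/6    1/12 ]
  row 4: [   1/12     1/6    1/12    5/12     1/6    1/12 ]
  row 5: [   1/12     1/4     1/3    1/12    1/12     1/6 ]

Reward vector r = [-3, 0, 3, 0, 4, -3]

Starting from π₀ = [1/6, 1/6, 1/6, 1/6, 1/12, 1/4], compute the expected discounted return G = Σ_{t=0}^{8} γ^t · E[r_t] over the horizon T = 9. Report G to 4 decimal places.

t=0: π = [0.1667, 0.1667, 0.1667, 0.1667, 0.0833, 0.2500], E[r] = -0.4167, γ^t·E[r] = -0.416667, running G = -0.416667
t=1: π = [0.1250, 0.1875, 0.2014, 0.1806, 0.1736, 0.1319], E[r] = 0.5278, γ^t·E[r] = 0.422222, running G = 0.005556
t=2: π = [0.1244, 0.1823, 0.1742, 0.2106, 0.1881, 0.1204], E[r] = 0.5405, γ^t·E[r] = 0.345926, running G = 0.351481
t=3: π = [0.1264, 0.1839, 0.1711, 0.2133, 0.1863, 0.1189], E[r] = 0.5224, γ^t·E[r] = 0.267481, running G = 0.618963
t=4: π = [0.1270, 0.1838, 0.1710, 0.2128, 0.1863, 0.1191], E[r] = 0.5200, γ^t·E[r] = 0.212984, running G = 0.831947
t=5: π = [0.1270, 0.1837, 0.1710, 0.2128, 0.1863, 0.1192], E[r] = 0.5198, γ^t·E[r] = 0.170334, running G = 1.002281
t=6: π = [0.1270, 0.1838, 0.1710, 0.2128, 0.1863, 0.1192], E[r] = 0.5198, γ^t·E[r] = 0.136273, running G = 1.138554
t=7: π = [0.1270, 0.1838, 0.1710, 0.2128, 0.1863, 0.1192], E[r] = 0.5198, γ^t·E[r] = 0.109020, running G = 1.247575
t=8: π = [0.1270, 0.1838, 0.1710, 0.2128, 0.1863, 0.1192], E[r] = 0.5198, γ^t·E[r] = 0.087216, running G = 1.334791

G = 1.3348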